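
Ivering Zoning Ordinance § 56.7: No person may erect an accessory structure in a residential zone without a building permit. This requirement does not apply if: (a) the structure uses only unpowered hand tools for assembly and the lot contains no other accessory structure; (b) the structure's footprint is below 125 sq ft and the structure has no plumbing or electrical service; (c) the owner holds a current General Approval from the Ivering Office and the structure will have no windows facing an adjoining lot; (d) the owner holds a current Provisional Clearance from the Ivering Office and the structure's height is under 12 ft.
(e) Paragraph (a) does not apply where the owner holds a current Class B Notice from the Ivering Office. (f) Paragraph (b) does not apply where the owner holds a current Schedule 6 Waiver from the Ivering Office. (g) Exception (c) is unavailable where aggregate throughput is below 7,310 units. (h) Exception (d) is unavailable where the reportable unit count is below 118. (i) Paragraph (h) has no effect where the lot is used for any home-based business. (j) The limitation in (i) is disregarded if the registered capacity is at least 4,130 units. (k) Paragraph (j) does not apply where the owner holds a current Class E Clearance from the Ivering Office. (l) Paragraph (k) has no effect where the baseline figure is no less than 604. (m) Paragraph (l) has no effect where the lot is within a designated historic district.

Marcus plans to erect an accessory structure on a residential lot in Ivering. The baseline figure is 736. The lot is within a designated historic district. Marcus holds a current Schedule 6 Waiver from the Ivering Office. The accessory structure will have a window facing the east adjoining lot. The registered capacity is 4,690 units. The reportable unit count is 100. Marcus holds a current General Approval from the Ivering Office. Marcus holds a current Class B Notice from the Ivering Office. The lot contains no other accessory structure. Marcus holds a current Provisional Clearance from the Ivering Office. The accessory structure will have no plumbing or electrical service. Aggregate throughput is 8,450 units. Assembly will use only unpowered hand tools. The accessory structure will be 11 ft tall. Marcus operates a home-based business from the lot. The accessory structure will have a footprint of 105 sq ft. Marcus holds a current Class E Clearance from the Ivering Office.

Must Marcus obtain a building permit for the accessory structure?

No — exception (d) applies; Marcus does not need a building permit.

All of (a)'s requirements are met (assembly uses only hand tools; the lot has no other accessory structure). However, paragraph (e) must be considered: (e) is engaged — a current Class B Notice is held. So (a) is unavailable.
All of (b)'s requirements are met (the structure's footprint is 105 sq ft, below the 125 sq ft limit; there is no plumbing or electrical service). However, paragraph (f) must be considered: (f) operates — a current Schedule 6 Waiver is held. (b) is therefore removed.
Exception (c) does not apply: a window faces an adjoining lot.
Exception (d)'s conditions are all satisfied: a current Provisional Clearance is held; the structure's height is 11 ft, under the 12 ft limit. Applying paragraphs (h)–(m): (h) would limit (d) — the reportable unit count is 100, below the 118 limit — but (i) sets (h) aside: (i) applies — a home-based business operates on the lot. (j) would limit (i) — the registered capacity is 4,690 units, meeting the 4,130 units threshold — but (k) sets (j) aside: (k) operates against (j): a current Class E Clearance is held. (l) operates (the baseline figure is 736, meeting the 604 threshold), but is displaced by (m): (m) is triggered — the lot is in a historic district. Exception (d) stands.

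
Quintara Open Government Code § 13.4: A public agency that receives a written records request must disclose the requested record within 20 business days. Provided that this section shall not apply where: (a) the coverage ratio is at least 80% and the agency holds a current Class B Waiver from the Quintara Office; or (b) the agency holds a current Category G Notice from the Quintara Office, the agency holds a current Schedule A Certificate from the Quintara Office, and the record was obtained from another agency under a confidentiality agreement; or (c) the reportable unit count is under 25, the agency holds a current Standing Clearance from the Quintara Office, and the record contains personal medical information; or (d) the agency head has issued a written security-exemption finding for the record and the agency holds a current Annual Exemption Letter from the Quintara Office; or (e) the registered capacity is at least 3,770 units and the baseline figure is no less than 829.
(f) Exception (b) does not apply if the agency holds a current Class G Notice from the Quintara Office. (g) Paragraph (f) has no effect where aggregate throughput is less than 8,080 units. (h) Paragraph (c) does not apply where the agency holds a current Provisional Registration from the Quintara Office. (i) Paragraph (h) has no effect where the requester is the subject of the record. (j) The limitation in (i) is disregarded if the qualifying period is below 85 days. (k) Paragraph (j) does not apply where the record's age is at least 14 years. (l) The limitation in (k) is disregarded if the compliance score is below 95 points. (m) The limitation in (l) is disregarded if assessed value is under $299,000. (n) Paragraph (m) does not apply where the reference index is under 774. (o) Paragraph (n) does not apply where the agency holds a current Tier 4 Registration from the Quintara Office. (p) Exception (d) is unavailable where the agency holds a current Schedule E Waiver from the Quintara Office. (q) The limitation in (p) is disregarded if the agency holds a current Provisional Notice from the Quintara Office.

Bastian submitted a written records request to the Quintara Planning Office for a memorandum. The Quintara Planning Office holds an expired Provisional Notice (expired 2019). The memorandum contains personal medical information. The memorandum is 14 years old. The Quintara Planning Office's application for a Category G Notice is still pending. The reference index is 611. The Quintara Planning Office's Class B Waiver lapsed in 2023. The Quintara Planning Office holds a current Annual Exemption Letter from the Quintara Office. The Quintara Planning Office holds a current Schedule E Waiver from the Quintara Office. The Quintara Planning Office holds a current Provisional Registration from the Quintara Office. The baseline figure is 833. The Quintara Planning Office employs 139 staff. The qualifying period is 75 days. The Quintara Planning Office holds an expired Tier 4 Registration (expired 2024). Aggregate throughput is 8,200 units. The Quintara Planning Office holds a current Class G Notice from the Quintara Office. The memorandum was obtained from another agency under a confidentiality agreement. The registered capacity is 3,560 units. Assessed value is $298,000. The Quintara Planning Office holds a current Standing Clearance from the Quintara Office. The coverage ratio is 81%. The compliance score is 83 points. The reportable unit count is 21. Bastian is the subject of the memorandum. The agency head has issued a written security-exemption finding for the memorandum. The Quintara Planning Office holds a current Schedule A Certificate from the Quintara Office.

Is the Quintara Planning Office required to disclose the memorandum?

Yes — the Quintara Planning Office must disclose the memorandum.

Exception (a) requires that the agency holds a current Class B Waiver from the Quintara Office; but there is no Class B Waiver in force, so (a) is unavailable.
Exception (b) requires that the agency holds a current Category G Notice from the Quintara Office; but the Category G Notice is not current, so (b) is unavailable.
All of (c)'s requirements are met (the reportable unit count is 21, under the 25 limit; a current Standing Clearance is held; the memorandum contains personal medical information). Turning to paragraphs (h)–(o): (h) operates against (c): a current Provisional Registration is held. (i) would limit (h) — Bastian is the subject of the memorandum — but (j) sets (i) aside: (j) is engaged — the qualifying period is 75 days, below the 85 days limit. (k) is triggered (the record's age is 14 years, meeting the 14 years threshold), but is displaced by (l): (l) operates — the compliance score is 83 points, below the 95 points limit. (m) would limit (l) — assessed value is $298,000, under the $299,000 limit — but (n) sets (m) aside: (n) operates against (m): the reference index is 611, under the 774 limit. (o) does not operate here (there is no Tier 4 Registration in force), so (n) stands. (c) is therefore removed.
Exception (d)'s conditions are all satisfied: a written security-exemption finding has been issued; a current Annual Exemption Letter is held. However, paragraphs (p)–(q) must be considered: (p) operates against (d): a current Schedule E Waiver is held. (q), which would lift (p), is not engaged — there is no Provisional Notice in force. So (d) is unavailable.
Exception (e) does not apply: the registered capacity is 3,560 units, short of 3,770 units.
No exception is made out. the Quintara Planning Office falls within the general rule.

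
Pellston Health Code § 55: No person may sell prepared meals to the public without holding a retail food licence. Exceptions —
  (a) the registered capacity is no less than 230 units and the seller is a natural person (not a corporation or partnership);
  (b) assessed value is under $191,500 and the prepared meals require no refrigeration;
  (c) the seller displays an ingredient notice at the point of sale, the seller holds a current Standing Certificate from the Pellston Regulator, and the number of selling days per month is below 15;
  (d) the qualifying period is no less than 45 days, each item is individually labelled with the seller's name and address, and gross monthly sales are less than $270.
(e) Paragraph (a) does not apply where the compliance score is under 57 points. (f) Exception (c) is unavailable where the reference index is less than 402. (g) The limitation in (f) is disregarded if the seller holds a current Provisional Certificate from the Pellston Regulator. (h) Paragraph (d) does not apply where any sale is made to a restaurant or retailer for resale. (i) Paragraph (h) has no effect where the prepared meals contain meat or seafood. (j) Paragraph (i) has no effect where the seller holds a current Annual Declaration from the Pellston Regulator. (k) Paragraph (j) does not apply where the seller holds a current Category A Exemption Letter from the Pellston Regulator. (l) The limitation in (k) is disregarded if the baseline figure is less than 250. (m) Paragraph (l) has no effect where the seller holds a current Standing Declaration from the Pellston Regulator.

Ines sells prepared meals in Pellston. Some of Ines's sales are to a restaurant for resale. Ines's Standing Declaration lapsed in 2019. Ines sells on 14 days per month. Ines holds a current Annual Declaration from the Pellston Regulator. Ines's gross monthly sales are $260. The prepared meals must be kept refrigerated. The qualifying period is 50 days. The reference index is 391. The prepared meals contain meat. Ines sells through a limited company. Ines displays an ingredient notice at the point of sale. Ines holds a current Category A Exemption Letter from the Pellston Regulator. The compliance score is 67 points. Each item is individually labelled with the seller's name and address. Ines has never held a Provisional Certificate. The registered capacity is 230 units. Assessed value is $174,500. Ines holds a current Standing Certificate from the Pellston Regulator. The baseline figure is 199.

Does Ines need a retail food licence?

Exception (a) does not apply: the seller operates through a limited company.
Exception (b) does not apply: the prepared meals require refrigeration.
Exception (c): an ingredient notice is displayed; a current Standing Certificate is held; the number of selling days per month is 14, below the 15 limit — every condition holds. However, paragraphs (f)–(g) must be considered: (f) operates against (c): the reference index is 391, less than the 402 limit. (g) is not triggered (no current Provisional Certificate is held), so (f) stands. Exception (c) does not apply.
Exception (d)'s conditions are all satisfied: the qualifying period is 50 days, meeting the 45 days threshold; items are individually labelled; gross monthly sales are $260, less than the $270 limit. But applying paragraphs (h)–(m): (h) operates against (d): some sales are to a restaurant for resale. (i) would limit (h) — the prepared meals contain meat — but (j) sets (i) aside: (j) is triggered — a current Annual Declaration is held. (k) applies (a current Category A Exemption Letter is held), but is itself disapplied by (l): (l) operates against (k): the baseline figure is 199, less than the 250 limit. (m), which would lift (l), is not engaged — there is no Standing Declaration in force. Exception (d) does not apply.
Every exception is unavailable, so the rule governs.

Yes — Ines must hold a retail food licence.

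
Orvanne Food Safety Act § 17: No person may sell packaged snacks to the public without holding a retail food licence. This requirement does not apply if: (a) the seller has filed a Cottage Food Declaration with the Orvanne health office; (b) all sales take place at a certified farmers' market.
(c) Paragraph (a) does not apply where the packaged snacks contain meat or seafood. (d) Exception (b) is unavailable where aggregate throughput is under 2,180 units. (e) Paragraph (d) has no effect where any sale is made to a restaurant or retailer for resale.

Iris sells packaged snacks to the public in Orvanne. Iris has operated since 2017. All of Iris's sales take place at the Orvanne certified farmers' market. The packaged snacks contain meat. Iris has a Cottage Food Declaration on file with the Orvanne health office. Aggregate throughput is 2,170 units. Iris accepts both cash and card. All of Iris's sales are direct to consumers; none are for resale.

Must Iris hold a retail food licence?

Yes — Iris must hold a retail food licence.

Exception (a)'s conditions are all satisfied: a Cottage Food Declaration is on file. Turning to paragraph (c): (c) operates — the packaged snacks contain meat. So (a) is unavailable.
Exception (b) is satisfied on its face — all sales are at a certified farmers' market. However, paragraphs (d)–(e) must be considered: (d) operates against (b): aggregate throughput is 2,170 units, under the 2,180 units limit. (e), which would lift (d), does not operate here — no sales are for resale. So (b) is unavailable.
No exception is made out. Iris falls within the general rule.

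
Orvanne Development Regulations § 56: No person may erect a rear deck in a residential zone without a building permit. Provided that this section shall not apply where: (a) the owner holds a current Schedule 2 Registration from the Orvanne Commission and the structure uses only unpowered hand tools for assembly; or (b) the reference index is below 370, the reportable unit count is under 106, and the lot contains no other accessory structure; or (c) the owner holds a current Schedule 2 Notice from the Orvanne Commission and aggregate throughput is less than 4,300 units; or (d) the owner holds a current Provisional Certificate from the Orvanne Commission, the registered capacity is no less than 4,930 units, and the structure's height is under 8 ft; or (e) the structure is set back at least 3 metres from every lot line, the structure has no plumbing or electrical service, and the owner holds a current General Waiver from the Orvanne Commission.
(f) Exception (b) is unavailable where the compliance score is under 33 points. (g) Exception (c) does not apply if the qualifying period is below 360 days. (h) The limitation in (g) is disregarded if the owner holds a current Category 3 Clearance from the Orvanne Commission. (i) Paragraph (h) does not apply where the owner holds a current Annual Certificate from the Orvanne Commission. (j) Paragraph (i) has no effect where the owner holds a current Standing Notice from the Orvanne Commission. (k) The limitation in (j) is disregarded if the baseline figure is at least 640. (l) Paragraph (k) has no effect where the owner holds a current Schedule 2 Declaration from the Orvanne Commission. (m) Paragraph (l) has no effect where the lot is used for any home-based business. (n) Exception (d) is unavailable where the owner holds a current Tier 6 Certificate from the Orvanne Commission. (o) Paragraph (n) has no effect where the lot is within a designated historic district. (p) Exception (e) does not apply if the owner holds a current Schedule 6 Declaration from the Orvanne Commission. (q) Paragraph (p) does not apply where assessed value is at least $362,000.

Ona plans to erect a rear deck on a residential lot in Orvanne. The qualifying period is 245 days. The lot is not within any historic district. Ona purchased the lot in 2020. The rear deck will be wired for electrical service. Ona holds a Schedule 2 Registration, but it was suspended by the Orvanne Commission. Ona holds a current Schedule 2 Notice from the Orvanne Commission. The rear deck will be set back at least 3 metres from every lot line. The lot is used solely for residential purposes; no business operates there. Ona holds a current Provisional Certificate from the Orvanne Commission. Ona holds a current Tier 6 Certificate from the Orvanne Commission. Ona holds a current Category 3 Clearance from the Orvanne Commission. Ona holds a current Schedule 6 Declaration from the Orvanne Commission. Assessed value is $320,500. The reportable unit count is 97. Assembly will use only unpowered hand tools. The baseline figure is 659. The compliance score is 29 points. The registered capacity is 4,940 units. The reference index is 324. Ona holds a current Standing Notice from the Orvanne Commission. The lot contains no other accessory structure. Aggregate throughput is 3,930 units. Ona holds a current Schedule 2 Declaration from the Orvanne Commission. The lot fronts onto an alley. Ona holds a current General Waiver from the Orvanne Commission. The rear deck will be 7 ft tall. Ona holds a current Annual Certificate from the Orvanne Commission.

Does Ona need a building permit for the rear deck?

Exception (a) does not apply: the Schedule 2 Registration is not current.
Exception (b): the reference index is 324, below the 370 limit; the reportable unit count is 97, under the 106 limit; the lot has no other accessory structure — every condition holds. Turning to paragraph (f): (f) operates against (b): the compliance score is 29 points, under the 33 points limit. So (b) is unavailable.
All of (c)'s requirements are met (a current Schedule 2 Notice is held; aggregate throughput is 3,930 units, less than the 4,300 units limit). As to paragraphs (g)–(m): (g) would limit (c) — the qualifying period is 245 days, below the 360 days limit — but (h) sets (g) aside: (h) is engaged — a current Category 3 Clearance is held. (i) would limit (h) — a current Annual Certificate is held — but (j) sets (i) aside: (j) operates — a current Standing Notice is held. (k) is engaged (the baseline figure is 659, meeting the 640 threshold), but is set aside by (l): (l) is triggered — a current Schedule 2 Declaration is held. (m), which would lift (l), is not engaged — the lot is solely residential. (c) remains available.
Exception (d): a current Provisional Certificate is held; the registered capacity is 4,940 units, meeting the 4,930 units threshold; the structure's height is 7 ft, under the 8 ft limit — every condition holds. But applying paragraphs (n)–(o): (n) operates against (d): a current Tier 6 Certificate is held. (o), which would lift (n), does not operate here — the lot is not in a historic district. Exception (d) does not apply.
Exception (e) does not apply: electrical service is planned.

No — exception (c) applies; Ona does not need a building permit.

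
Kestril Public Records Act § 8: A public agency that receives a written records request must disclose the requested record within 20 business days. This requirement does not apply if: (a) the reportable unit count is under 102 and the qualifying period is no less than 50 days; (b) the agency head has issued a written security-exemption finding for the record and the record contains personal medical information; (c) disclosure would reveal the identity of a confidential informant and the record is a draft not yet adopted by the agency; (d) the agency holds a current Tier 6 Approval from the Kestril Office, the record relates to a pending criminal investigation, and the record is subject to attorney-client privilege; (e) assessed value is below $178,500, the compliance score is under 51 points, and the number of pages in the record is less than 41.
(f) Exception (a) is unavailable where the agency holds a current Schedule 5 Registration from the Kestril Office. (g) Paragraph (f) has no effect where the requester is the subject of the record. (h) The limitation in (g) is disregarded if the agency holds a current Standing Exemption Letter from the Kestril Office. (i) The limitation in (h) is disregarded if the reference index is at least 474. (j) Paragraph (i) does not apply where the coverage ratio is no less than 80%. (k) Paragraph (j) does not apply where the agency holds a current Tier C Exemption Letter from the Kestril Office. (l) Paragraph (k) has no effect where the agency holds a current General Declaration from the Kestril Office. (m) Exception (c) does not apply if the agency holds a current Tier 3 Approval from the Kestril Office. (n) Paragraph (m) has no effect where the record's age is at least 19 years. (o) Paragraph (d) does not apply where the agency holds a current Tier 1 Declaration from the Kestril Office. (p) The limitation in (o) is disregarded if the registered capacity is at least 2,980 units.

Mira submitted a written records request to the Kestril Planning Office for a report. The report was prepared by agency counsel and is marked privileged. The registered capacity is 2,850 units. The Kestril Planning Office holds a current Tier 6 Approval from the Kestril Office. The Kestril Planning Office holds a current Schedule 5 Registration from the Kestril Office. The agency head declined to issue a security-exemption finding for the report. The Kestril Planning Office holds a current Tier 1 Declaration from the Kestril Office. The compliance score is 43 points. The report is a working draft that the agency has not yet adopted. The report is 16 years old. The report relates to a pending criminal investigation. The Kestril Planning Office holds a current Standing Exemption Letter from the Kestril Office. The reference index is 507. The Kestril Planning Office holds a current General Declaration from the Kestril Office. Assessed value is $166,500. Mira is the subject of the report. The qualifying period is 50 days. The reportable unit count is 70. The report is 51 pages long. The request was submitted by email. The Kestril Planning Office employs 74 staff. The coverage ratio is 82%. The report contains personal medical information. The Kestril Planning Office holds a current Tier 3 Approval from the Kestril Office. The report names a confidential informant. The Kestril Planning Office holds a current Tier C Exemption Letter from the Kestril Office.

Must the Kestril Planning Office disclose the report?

Yes — the Kestril Planning Office must disclose the report.

All of (a)'s requirements are met (the reportable unit count is 70, under the 102 limit; the qualifying period is 50 days, meeting the 50 days threshold). Turning to paragraphs (f)–(l): (f) operates against (a): a current Schedule 5 Registration is held. (g) would limit (f) — Mira is the subject of the report — but (h) sets (g) aside: (h) operates against (g): a current Standing Exemption Letter is held. (i) operates (the reference index is 507, meeting the 474 threshold), but is itself disapplied by (j): (j) applies — the coverage ratio is 82%, meeting the 80% threshold. (k) would limit (j) — a current Tier C Exemption Letter is held — but (l) sets (k) aside: (l) operates against (k): a current General Declaration is held. Exception (a) does not apply.
Exception (b) does not apply: the agency head declined to issue a security-exemption finding.
Exception (c)'s conditions are all satisfied: the report names a confidential informant; the report is an unadopted draft. But applying paragraphs (m)–(n): (m) operates against (c): a current Tier 3 Approval is held. (n) is not triggered (the record's age is 16 years, short of 19 years), so (m) stands. (c) is therefore removed.
All of (d)'s requirements are met (a current Tier 6 Approval is held; the report relates to a pending investigation; the report is privileged). But: (o) operates — a current Tier 1 Declaration is held. (p) is inapplicable (the registered capacity is 2,850 units, short of 2,980 units), so (o) stands. So (d) is unavailable.
Exception (e) fails — the number of pages in the record is 51, not less than 41.
No exception is made out. the Kestril Planning Office falls within the general rule.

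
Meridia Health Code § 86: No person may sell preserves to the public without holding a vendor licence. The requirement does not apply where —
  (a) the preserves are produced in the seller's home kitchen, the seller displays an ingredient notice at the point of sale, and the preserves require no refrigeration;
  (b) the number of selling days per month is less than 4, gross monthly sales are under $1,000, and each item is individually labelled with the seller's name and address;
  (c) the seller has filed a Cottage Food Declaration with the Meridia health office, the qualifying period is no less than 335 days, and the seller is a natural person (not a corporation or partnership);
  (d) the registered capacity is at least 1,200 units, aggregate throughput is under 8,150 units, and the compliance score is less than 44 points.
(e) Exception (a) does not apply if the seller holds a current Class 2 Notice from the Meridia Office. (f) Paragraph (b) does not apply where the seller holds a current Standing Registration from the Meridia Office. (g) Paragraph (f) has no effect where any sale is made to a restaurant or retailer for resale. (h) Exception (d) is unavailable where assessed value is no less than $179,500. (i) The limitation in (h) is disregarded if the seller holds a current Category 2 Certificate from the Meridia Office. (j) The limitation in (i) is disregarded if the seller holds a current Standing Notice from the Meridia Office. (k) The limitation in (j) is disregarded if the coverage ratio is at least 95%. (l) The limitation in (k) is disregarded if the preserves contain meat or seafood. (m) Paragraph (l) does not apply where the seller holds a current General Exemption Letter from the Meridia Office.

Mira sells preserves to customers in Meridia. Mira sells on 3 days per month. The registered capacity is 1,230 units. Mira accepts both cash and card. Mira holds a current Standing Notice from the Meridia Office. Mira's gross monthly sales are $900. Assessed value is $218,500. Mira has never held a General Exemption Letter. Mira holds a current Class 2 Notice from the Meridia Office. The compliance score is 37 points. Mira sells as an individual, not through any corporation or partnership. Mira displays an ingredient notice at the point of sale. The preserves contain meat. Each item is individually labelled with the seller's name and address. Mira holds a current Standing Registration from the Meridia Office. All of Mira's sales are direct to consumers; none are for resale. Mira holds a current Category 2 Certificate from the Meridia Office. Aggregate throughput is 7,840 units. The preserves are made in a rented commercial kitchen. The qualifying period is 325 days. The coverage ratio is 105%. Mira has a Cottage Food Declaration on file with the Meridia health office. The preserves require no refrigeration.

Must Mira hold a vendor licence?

Exception (a) fails — the preserves are made in a commercial kitchen, not a home kitchen.
Exception (b) is satisfied on its face — the number of selling days per month is 3, less than the 4 limit; gross monthly sales are $900, under the $1,000 limit; items are individually labelled. But applying paragraphs (f)–(g): (f) operates against (b): a current Standing Registration is held. (g) is inapplicable (no sales are for resale), so (f) stands. Exception (b) does not apply.
Exception (c) does not apply: the qualifying period is 325 days, short of 335 days.
All of (d)'s requirements are met (the registered capacity is 1,230 units, meeting the 1,200 units threshold; aggregate throughput is 7,840 units, under the 8,150 units limit; the compliance score is 37 points, less than the 44 points limit). But applying paragraphs (h)–(m): (h) operates — assessed value is $218,500, meeting the $179,500 threshold. (i) would limit (h) — a current Category 2 Certificate is held — but (j) sets (i) aside: (j) is engaged — a current Standing Notice is held. (k) would limit (j) — the coverage ratio is 105%, meeting the 95% threshold — but (l) sets (k) aside: (l) operates — the preserves contain meat. (m) is not engaged (there is no General Exemption Letter in force), so (l) stands. So (d) is unavailable.
No exception is made out. Mira falls within the general rule.

Yes — Mira must hold a vendor licence.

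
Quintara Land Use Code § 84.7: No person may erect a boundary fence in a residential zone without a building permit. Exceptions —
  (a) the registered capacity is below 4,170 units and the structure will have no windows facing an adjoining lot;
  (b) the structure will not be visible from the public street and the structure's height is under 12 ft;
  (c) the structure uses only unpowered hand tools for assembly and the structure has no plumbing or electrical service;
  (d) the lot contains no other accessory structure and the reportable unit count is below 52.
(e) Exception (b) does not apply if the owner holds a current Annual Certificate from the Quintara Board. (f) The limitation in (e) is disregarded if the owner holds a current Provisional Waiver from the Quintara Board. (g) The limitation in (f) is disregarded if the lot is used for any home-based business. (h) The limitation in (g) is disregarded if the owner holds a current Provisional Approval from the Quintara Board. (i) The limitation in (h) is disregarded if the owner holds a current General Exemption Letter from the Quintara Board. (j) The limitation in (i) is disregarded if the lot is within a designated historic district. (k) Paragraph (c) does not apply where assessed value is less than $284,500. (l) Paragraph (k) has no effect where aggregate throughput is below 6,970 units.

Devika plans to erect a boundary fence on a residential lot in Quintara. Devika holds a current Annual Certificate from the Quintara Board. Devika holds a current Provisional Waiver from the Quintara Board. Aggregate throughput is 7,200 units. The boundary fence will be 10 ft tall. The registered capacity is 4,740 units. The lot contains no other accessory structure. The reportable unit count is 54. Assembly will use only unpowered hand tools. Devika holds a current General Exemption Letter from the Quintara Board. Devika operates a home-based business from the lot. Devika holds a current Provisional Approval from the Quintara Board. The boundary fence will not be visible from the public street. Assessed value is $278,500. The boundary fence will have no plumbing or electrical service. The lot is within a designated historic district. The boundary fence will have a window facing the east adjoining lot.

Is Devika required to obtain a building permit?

No — exception (b) applies; Devika does not need a building permit.

Exception (a) fails — the registered capacity is 4,740 units, not below 4,170 units.
All of (b)'s requirements are met (the structure will not be visible from the street; the structure's height is 10 ft, under the 12 ft limit). Applying paragraphs (e)–(j): (e) would limit (b) — a current Annual Certificate is held — but (f) sets (e) aside: (f) operates against (e): a current Provisional Waiver is held. (g) would limit (f) — a home-based business operates on the lot — but (h) sets (g) aside: (h) is triggered — a current Provisional Approval is held. (i) would limit (h) — a current General Exemption Letter is held — but (j) sets (i) aside: (j) is engaged — the lot is in a historic district. Exception (b) stands.
Exception (c): assembly uses only hand tools; there is no plumbing or electrical service — every condition holds. But: (k) operates against (c): assessed value is $278,500, less than the $284,500 limit. (l), which would lift (k), is inapplicable — aggregate throughput is 7,200 units, not below 6,970 units. So (c) is unavailable.
Exception (d) fails — the reportable unit count is 54, not below 52.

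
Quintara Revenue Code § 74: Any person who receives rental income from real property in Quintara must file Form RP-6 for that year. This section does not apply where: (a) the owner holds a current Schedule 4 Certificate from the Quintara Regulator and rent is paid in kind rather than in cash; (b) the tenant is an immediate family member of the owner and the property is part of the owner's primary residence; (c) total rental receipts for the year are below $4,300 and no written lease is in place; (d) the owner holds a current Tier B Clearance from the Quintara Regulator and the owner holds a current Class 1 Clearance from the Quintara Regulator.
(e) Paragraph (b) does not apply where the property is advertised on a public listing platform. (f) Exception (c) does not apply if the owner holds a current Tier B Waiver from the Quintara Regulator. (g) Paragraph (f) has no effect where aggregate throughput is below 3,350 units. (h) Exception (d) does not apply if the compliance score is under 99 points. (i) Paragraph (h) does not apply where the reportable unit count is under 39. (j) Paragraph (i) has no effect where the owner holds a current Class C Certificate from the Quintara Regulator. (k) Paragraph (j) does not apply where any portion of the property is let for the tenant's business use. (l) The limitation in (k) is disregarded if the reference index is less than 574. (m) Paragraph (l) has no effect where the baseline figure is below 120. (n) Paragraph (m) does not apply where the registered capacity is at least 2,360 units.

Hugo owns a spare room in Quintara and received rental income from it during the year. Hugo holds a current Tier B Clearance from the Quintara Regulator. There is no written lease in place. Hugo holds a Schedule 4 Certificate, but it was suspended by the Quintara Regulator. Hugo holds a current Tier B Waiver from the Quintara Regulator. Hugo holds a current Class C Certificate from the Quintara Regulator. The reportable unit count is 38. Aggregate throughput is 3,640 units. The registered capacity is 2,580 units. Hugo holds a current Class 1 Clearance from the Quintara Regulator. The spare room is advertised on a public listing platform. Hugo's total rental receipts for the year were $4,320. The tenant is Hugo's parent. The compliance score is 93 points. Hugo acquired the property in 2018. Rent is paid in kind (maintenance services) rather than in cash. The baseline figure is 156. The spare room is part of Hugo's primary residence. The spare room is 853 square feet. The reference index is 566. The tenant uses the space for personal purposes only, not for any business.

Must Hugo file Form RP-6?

Yes — Hugo must file Form RP-6.

Exception (a) requires that the owner holds a current Schedule 4 Certificate from the Quintara Regulator; but no current Schedule 4 Certificate is held, so (a) is unavailable.
Exception (b) is satisfied on its face — the tenant is an immediate family member; the spare room is part of the primary residence. Turning to paragraph (e): (e) is engaged — the property is publicly advertised. Exception (b) does not apply.
Exception (c) fails — total rental receipts for the year are $4,320, not below $4,300.
Exception (d) is satisfied on its face — a current Tier B Clearance is held; a current Class 1 Clearance is held. But: (h) is triggered — the compliance score is 93 points, under the 99 points limit. (i) would limit (h) — the reportable unit count is 38, under the 39 limit — but (j) sets (i) aside: (j) is triggered — a current Class C Certificate is held. (k), which would lift (j), is not engaged — the space is used for personal purposes only. So (d) is unavailable.
No exception is made out. Hugo falls within the general rule.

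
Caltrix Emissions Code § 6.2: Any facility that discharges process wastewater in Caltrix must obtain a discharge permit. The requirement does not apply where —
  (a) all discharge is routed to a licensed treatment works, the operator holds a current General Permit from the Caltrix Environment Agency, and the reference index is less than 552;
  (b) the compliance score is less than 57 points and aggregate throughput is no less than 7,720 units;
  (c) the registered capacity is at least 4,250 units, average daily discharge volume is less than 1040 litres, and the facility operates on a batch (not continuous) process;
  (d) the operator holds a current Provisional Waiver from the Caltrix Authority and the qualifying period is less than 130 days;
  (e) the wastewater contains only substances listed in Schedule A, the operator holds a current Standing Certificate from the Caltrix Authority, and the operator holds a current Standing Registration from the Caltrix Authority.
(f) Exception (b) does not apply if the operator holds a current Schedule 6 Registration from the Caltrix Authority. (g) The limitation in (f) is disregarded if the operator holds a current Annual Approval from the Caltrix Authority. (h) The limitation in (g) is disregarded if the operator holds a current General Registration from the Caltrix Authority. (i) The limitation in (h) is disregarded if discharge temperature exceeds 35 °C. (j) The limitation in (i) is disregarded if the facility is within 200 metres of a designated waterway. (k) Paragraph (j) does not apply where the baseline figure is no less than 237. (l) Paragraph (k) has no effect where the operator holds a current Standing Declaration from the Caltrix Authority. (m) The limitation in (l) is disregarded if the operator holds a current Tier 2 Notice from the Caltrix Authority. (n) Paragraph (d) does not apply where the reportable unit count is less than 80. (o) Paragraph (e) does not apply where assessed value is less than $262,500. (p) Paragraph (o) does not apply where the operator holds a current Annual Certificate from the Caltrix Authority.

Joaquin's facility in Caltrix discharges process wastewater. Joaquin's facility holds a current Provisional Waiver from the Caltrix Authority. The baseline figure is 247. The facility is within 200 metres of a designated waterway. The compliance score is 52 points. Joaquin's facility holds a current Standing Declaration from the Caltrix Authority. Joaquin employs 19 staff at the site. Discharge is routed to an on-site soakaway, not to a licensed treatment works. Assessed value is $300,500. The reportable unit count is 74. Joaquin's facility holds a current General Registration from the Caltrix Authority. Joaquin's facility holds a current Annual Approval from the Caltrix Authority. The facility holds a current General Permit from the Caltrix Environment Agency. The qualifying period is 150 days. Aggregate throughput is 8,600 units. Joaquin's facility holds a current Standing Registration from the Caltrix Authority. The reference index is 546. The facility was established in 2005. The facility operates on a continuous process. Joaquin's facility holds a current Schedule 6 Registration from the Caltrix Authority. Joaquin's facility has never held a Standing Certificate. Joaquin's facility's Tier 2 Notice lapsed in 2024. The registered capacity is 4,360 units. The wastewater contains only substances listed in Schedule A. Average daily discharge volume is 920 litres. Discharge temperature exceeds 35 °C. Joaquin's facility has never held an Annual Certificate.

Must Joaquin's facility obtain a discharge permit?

Exception (a) does not apply: discharge is not routed to a licensed treatment works.
Exception (b)'s conditions are all satisfied: the compliance score is 52 points, less than the 57 points limit; aggregate throughput is 8,600 units, meeting the 7,720 units threshold. However, paragraphs (f)–(m) must be considered: (f) operates — a current Schedule 6 Registration is held. (g) would limit (f) — a current Annual Approval is held — but (h) sets (g) aside: (h) applies — a current General Registration is held. (i) would limit (h) — discharge temperature exceeds 35 °C — but (j) sets (i) aside: (j) applies — the facility is within 200 m of a designated waterway. (k) would limit (j) — the baseline figure is 247, meeting the 237 threshold — but (l) sets (k) aside: (l) operates against (k): a current Standing Declaration is held. (m) is not engaged (there is no Tier 2 Notice in force), so (l) stands. (b) is therefore removed.
Exception (c) requires that the facility operates on a batch (not continuous) process; but the facility operates on a continuous process, so (c) is unavailable.
Exception (d) fails — the qualifying period is 150 days, not less than 130 days.
Exception (e) fails — there is no Standing Certificate in force.
Every exception is unavailable, so the rule governs.

Yes — Joaquin's facility must obtain a discharge permit.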